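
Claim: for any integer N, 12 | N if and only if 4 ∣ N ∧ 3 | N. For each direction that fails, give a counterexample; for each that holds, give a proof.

Both implications hold.

(⟹) If 12 ∣ N, write N = 12q. Since 12 = 3·4, N = 4·(3q), so 4 ∣ N; and since 12 = 4·3, N = 3·(4q), so 3 ∣ N.

(⟸) Suppose 4 ∣ N and 3 ∣ N. Any common multiple of 4 and 3 is a multiple of their lcm; here gcd(4, 3) = 1, so lcm(4, 3) = 4·3 = 12, so 12 ∣ N.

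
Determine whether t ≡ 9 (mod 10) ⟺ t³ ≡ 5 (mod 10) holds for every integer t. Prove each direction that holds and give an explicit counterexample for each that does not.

Neither direction holds.

(→) This fails: take t = 9. Then 9 ≡ 9 (mod 10), but 9³ = 729 ≡ 9 (mod 10), not 5.

(←) This fails: take t = 5. Then 5³ = 125 ≡ 5 (mod 10), yet 5 ≡ 5 (mod 10), not 9.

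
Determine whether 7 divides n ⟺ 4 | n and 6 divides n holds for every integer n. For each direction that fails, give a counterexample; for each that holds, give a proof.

(⇒) This fails: take n = 7. Certainly 7 ∣ 7, but 4 ∤ 7.

(⇐) This fails: take n = 12. Both 4 ∣ 12 and 6 ∣ 12, yet 12 is not a multiple of 7 (since 12 = 1·7 + 5), so 7 ∤ 12.

Both directions fail.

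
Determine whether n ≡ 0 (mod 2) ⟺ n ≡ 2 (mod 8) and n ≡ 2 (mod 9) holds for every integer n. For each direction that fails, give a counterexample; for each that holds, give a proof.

(⇒) This fails: n = 0 gives 0 ≡ 0 (mod 2) but 0 ≡ 0 (mod 8), so the conjunction on the right does not hold.

(⇐) Conversely, if n ≡ 2 (mod 8) and n ≡ 2 (mod 9), then by the Chinese remainder theorem n ≡ 2 (mod 72). Since 2 ≡ 0 (mod 2) and 2 ∣ 72, we get n ≡ 0 (mod 2).

(⇒) fails; (⇐) holds.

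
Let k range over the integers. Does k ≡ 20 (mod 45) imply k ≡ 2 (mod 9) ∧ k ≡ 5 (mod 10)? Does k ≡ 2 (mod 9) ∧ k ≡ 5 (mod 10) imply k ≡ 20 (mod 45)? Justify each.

[⇒] This fails: k = 20 gives 20 ≡ 20 (mod 45) but 20 ≡ 0 (mod 10), so the conjunction on the right does not hold.

[⇐] Conversely, if k ≡ 2 (mod 9) and k ≡ 5 (mod 10), then by the Chinese remainder theorem k ≡ 65 (mod 90). Since 65 ≡ 20 (mod 45) and 45 ∣ 90, we get k ≡ 20 (mod 45).

(⇒) fails; (⇐) holds.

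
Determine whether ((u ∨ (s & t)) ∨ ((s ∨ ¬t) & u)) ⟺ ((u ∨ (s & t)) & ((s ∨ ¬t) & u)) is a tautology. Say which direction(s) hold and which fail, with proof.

Not equivalent: only (⇐) holds.

(⇒) This fails. Under t = T, s = T, u = F, the left side is true but the right side is false.

(⇐) Assume the antecedent. If t is true, the antecedent forces (t = T, s = T, u = T), and (u ∨ (s & t)) ∨ ((s ∨ ¬t) & u) holds there. If t is false, the antecedent forces (t = F, s = F, u = T) or (t = F, s = T, u = T), and (u ∨ (s & t)) ∨ ((s ∨ ¬t) & u) holds there. Either way (u ∨ (s & t)) ∨ ((s ∨ ¬t) & u) holds.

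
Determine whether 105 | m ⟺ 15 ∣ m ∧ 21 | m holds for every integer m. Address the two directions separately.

Both implications hold.

[⇐] Suppose 15 ∣ m and 21 ∣ m. Any common multiple of 15 and 21 is a multiple of their lcm; here lcm(15, 21) = 15·21/gcd(15, 21) = 315/3 = 105, so 105 ∣ m.

[⇒] If 105 ∣ m, write m = 105q. Since 105 = 7·15, m = 15·(7q), so 15 ∣ m; and since 105 = 5·21, m = 21·(5q), so 21 ∣ m.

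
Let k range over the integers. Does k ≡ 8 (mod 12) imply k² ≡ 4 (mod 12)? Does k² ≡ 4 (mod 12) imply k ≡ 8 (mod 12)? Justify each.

(⇒) Suppose k ≡ 8 (mod 12). Write k = 12j + 8. Then (12j + 8)² = 144j² + 192j + 64 = 12(12j² + 16j + 5) + 4, so k² ≡ 4 (mod 12).

(⇐) This fails: take k = 2. Then 2² = 4 ≡ 4 (mod 12), yet 2 ≡ 2 (mod 12), not 8.

(⇒) holds; (⇐) fails.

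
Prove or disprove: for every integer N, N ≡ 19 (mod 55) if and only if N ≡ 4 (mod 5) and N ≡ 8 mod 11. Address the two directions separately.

Both implications hold.

(⟹) Suppose N ≡ 19 (mod 55); write N = 55j + 19. Since 5 ∣ 55, reducing mod 5 gives N ≡ 19 ≡ 4 (mod 5); since 11 ∣ 55, reducing mod 11 gives N ≡ 19 ≡ 8 (mod 11).

(⟸) Conversely, if N ≡ 4 (mod 5) and N ≡ 8 (mod 11), then by the Chinese remainder theorem N ≡ 19 (mod 55). This is exactly N ≡ 19 (mod 55).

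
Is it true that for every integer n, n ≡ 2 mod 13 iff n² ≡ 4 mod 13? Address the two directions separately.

(→) Suppose n ≡ 2 mod 13. Write n = 13j + 2. Then (13j + 2)² = 169j² + 52j + 4 = 13(13j² + 4j) + 4, so n² ≡ 4 (mod 13).

(←) This fails: take n = 11. Then 11² = 121 ≡ 4 (mod 13), yet 11 ≡ 11 (mod 13), not 2.

Only the forward direction holds.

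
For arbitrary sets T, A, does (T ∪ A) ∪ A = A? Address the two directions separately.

The sets are not equal: only the reverse inclusion holds.

Forward inclusion. This inclusion fails. Take T = {1}, A = ∅; then 1 ∈ (T ∪ A) ∪ A but 1 ∉ A.

Reverse inclusion. Let x ∈ A. Then either x ∈ A and x ∉ T; or x ∈ T ∩ A. In each case x ∈ (T ∪ A) ∪ A, so A ⊆ (T ∪ A) ∪ A.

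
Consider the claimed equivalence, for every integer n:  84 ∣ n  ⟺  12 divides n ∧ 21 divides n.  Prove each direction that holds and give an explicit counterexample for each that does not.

[⇐] Suppose 12 ∣ n and 21 ∣ n. Any common multiple of 12 and 21 is a multiple of their lcm; here lcm(12, 21) = 12·21/gcd(12, 21) = 252/3 = 84, so 84 ∣ n.

[⇒] If 84 ∣ n, write n = 84q. Since 84 = 7·12, n = 12·(7q), so 12 ∣ n; and since 84 = 4·21, n = 21·(4q), so 21 ∣ n.

Both implications hold.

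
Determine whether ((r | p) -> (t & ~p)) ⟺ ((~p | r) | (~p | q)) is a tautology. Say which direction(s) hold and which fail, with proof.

Only the forward implication holds.

(⇒) Assume the antecedent. If p is true, the antecedent cannot hold. If p is false, (~p | r) | (~p | q) reduces to true regardless of the other variables. Either way (~p | r) | (~p | q) holds.

(⇐) This fails. Under p = T, t = F, q = T, r = F, the left side is false but the right side is true.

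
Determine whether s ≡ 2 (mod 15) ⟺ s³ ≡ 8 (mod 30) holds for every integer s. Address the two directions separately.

(⇒) This fails: take s = 17. Then 17 ≡ 2 (mod 15), but 17³ = 4913 ≡ 23 (mod 30), not 8.

(⇐) Conversely, the residues r modulo 30 with r³ ≡ 8 (mod 30) are exactly {2}, and each is ≡ 2 (mod 15).

Only the reverse direction holds.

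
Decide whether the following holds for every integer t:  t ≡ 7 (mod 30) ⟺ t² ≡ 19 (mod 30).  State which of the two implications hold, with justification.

Only the forward direction holds.

Forward direction. Suppose t ≡ 7 (mod 30). Write t = 30j + 7. Then (30j + 7)² = 900j² + 420j + 49 = 30(30j² + 14j + 1) + 19, so t² ≡ 19 (mod 30).

Converse. This fails: take t = 13. Then 13² = 169 ≡ 19 (mod 30), yet 13 ≡ 13 (mod 30), not 7.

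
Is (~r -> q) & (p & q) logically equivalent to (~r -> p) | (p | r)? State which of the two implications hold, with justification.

Only the forward implication holds.

(⟹) Assume the antecedent. If q is true, the antecedent forces (q = T, r = F, p = T) or (q = T, r = T, p = T), and (~r -> p) | (p | r) holds there. If q is false, the antecedent cannot hold. Either way (~r -> p) | (p | r) holds.

(⟸) This fails. Under q = F, r = T, p = F, the left side is false but the right side is true.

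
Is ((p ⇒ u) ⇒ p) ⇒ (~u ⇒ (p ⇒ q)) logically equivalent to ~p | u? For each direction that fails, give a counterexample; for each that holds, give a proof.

(→) This fails. Under q = T, p = T, u = F, the left side is true but the right side is false.

(←) Assume the antecedent. If p is true, the antecedent forces (q = F, p = T, u = T) or (q = T, p = T, u = T), and ((p ⇒ u) ⇒ p) ⇒ (~u ⇒ (p ⇒ q)) holds there. If p is false, ((p ⇒ u) ⇒ p) ⇒ (~u ⇒ (p ⇒ q)) reduces to true regardless of the other variables. Either way ((p ⇒ u) ⇒ p) ⇒ (~u ⇒ (p ⇒ q)) holds.

(⇒) fails; (⇐) holds.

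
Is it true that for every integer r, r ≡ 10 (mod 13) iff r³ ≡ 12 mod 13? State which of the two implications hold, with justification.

Not equivalent: only (⇒) holds.

(⇐) This fails: take r = 4. Then 4³ = 64 ≡ 12 (mod 13), yet 4 ≡ 4 (mod 13), not 10.

(⇒) Suppose r ≡ 10 (mod 13). Write r = 13j + 10. Then (13j + 10)³ = 2197j³ + 5070j² + 3900j + 1000 = 13(169j³ + 390j² + 300j + 76) + 12, so r³ ≡ 12 (mod 13).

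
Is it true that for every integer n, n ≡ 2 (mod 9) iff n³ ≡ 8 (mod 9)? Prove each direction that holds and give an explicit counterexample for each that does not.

Only the forward implication holds.

(→) Suppose n ≡ 2 (mod 9). Write n = 9j + 2. Then (9j + 2)³ = 729j³ + 486j² + 108j + 8 = 9(81j³ + 54j² + 12j) + 8, so n³ ≡ 8 (mod 9).

(←) This fails: take n = 5. Then 5³ = 125 ≡ 8 (mod 9), yet 5 ≡ 5 (mod 9), not 2.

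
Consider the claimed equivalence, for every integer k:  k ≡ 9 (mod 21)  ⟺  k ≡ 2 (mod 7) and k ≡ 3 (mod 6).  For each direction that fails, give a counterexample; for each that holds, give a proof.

[⇐] If k ≡ 2 (mod 7) and k ≡ 3 (mod 6), then by the Chinese remainder theorem k ≡ 9 (mod 42). Since 9 ≡ 9 (mod 21) and 21 ∣ 42, we get k ≡ 9 (mod 21).

[⇒] This fails: k = 30 gives 30 ≡ 9 (mod 21) but 30 ≡ 0 (mod 6), so the conjunction on the right does not hold.

Only the converse holds.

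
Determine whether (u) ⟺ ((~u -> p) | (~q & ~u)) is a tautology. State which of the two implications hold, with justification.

(⟹) Assume the antecedent. If p is true, (~u -> p) | (~q & ~u) reduces to true regardless of the other variables. If p is false, the antecedent forces (p = F, q = F, u = T) or (p = F, q = T, u = T), and (~u -> p) | (~q & ~u) holds there. Either way (~u -> p) | (~q & ~u) holds.

(⟸) This fails. Under p = F, q = F, u = F, the left side is false but the right side is true.

Only the forward implication holds.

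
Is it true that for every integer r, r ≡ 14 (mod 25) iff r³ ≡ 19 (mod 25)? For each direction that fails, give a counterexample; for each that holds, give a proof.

(←) Suppose r³ ≡ 19 (mod 25). The only residue r in {0, …, 24} with r³ ≡ 19 (mod 25) is r = 14, so r ≡ 14 (mod 25).

(→) Suppose r ≡ 14 (mod 25). Write r = 25j + 14. Then (25j + 14)³ = 15625j³ + 26250j² + 14700j + 2744 = 25(625j³ + 1050j² + 588j + 109) + 19, so r³ ≡ 19 (mod 25).

Both implications hold.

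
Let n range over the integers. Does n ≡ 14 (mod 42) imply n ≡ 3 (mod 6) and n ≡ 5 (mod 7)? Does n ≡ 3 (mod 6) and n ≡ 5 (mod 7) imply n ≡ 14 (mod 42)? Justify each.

(⇒) fails and (⇐) fails.

[⇒] This fails: n = 14 gives 14 ≡ 14 (mod 42) but 14 ≡ 2 (mod 6), so the conjunction on the right does not hold.

[⇐] This fails: n = 33 satisfies both congruences on the right (33 ≡ 3 mod 6 and 33 ≡ 5 mod 7) yet 33 ≡ 33 (mod 42), not 14.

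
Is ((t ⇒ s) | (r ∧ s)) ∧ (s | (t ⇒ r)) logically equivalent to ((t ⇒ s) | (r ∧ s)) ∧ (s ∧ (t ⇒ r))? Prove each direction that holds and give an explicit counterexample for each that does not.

(⟹) This fails. Under r = F, s = F, t = F, the left side is true but the right side is false.

(⟸) Assume the antecedent. If r is true, the antecedent forces (r = T, s = T, t = F) or (r = T, s = T, t = T), and the consequent holds there. If r is false, the antecedent forces (r = F, s = T, t = F), and the consequent holds there. Either way the consequent holds.

(⇒) fails; (⇐) holds.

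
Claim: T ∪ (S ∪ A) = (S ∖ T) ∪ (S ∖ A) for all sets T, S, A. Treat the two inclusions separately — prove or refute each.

(⟹) This inclusion fails. Take T = {1}, S = ∅, A = ∅; then 1 ∈ T ∪ (S ∪ A) but 1 ∉ (S ∖ T) ∪ (S ∖ A).

(⟸) Let x ∈ (S ∖ T) ∪ (S ∖ A). Then either x ∈ S and x ∉ T, A; or x ∈ T ∩ S and x ∉ A; or x ∈ S ∩ A and x ∉ T. In each case x ∈ T ∪ (S ∪ A), so (S ∖ T) ∪ (S ∖ A) ⊆ T ∪ (S ∪ A).

The sets are not equal: only the reverse inclusion holds.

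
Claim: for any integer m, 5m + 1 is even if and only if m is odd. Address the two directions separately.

Both directions hold.

Converse. Suppose m is odd; write m = 2j + 1. Then 5m + 1 = 5·(2j + 1) + 1 = 2·5j + 6, which is even.

Forward direction. Suppose 5m + 1 is even. Since 5 is odd, 5m and m have the same parity, so 5m + 1 ≡ m + 1 (mod 2). As 1 is odd, 5m + 1 is even exactly when m is odd. Thus m is odd.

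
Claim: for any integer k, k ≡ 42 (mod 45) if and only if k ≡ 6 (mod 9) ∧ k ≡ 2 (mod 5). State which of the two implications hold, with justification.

Equivalent; both directions hold.

Forward direction. Suppose k ≡ 42 (mod 45); write k = 45j + 42. Since 9 ∣ 45, reducing mod 9 gives k ≡ 42 ≡ 6 (mod 9); since 5 ∣ 45, reducing mod 5 gives k ≡ 42 ≡ 2 (mod 5).

Converse. If k ≡ 6 (mod 9) and k ≡ 2 (mod 5), then by the Chinese remainder theorem k ≡ 42 (mod 45). This is exactly k ≡ 42 (mod 45).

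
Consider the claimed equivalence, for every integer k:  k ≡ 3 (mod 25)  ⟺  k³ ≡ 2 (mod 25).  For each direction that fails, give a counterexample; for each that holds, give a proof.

(⇒) Suppose k ≡ 3 (mod 25). Write k = 25j + 3. Then (25j + 3)³ = 15625j³ + 5625j² + 675j + 27 = 25(625j³ + 225j² + 27j + 1) + 2, so k³ ≡ 2 (mod 25).

(⇐) Conversely, suppose k³ ≡ 2 (mod 25). The only residue r in {0, …, 24} with r³ ≡ 2 (mod 25) is r = 3, so k ≡ 3 (mod 25).

Both directions hold; the statement is true.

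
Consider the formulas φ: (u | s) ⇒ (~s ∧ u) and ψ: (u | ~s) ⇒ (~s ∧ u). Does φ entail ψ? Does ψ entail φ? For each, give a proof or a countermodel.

(⟹) This fails. Under s = F, u = F, the left side is true but the right side is false.

(⟸) This fails. Under s = T, u = F, the left side is false but the right side is true.

Neither direction holds.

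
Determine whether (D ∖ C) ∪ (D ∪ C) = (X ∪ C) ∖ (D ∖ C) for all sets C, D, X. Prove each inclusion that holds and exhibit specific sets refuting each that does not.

(⟹) This inclusion fails. Take C = ∅, D = {1}, X = ∅; then 1 ∈ (D ∖ C) ∪ (D ∪ C) but 1 ∉ (X ∪ C) ∖ (D ∖ C).

(⟸) This inclusion fails. Take C = ∅, D = ∅, X = {1}; then 1 ∈ (X ∪ C) ∖ (D ∖ C) but 1 ∉ (D ∖ C) ∪ (D ∪ C).

(⊆) fails and (⊇) fails.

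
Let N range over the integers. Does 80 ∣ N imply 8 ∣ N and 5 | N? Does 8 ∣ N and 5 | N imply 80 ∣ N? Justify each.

Converse. This fails: take N = 40. Both 8 ∣ 40 and 5 ∣ 40, yet 40 is not a multiple of 80 (since 40 = 0·80 + 40), so 80 ∤ 40.

Forward direction. If 80 ∣ N, write N = 80q. Since 80 = 10·8, N = 8·(10q), so 8 ∣ N; and since 80 = 16·5, N = 5·(16q), so 5 ∣ N.

(⇒) holds; (⇐) fails.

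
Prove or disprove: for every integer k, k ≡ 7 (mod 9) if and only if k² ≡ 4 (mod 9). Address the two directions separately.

[⇒] Suppose k ≡ 7 (mod 9). Write k = 9j + 7. Then (9j + 7)² = 81j² + 126j + 49 = 9(9j² + 14j + 5) + 4, so k² ≡ 4 (mod 9).

[⇐] This fails: take k = 2. Then 2² = 4 ≡ 4 (mod 9), yet 2 ≡ 2 (mod 9), not 7.

(⇒) holds; (⇐) fails.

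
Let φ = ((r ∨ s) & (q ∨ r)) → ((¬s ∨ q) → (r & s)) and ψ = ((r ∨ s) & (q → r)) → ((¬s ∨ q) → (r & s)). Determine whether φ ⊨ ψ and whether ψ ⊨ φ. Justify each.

Only the forward implication holds.

(→) Assume the antecedent. If s is true, the consequent reduces to true regardless of the other variables. If s is false, the antecedent forces (s = F, q = F, r = F) or (s = F, q = T, r = F), and the consequent holds there. Either way the consequent holds.

(←) This fails. Under s = T, q = T, r = F, the left side is false but the right side is true.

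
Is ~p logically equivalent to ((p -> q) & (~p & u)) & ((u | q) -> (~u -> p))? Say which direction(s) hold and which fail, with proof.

Only the converse holds.

(⇒) This fails. Under u = F, q = F, p = F, the left side is true but the right side is false.

(⇐) Assume the antecedent. If u is true, the antecedent forces (u = T, q = F, p = F) or (u = T, q = T, p = F), and ~p holds there. If u is false, the antecedent cannot hold. Either way ~p holds.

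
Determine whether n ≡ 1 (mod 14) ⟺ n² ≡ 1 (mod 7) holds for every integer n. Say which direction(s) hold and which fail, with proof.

Only the forward direction holds.

(⟸) This fails: take n = 6. Then 6² = 36 ≡ 1 (mod 7), yet 6 ≡ 6 (mod 14), not 1.

(⟹) Suppose n ≡ 1 (mod 14). Then n² ≡ 1² = 1 (mod 14), and since 7 ∣ 14, also n² ≡ 1 (mod 7).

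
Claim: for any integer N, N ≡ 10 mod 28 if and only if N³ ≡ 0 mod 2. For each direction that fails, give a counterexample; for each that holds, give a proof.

The forward direction holds; the converse fails.

(⟹) Suppose N ≡ 10 (mod 28). Then N³ ≡ 10³ = 1000 (mod 28), and since 2 ∣ 28, also N³ ≡ 0 (mod 2).

(⟸) This fails: take N = 0. Then 0³ = 0 ≡ 0 (mod 2), yet 0 ≡ 0 (mod 28), not 10.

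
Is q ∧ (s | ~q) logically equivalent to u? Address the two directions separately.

Both directions fail.

[⇒] This fails. Under u = F, s = T, q = T, the left side is true but the right side is false.

[⇐] This fails. Under u = T, s = F, q = F, the left side is false but the right side is true.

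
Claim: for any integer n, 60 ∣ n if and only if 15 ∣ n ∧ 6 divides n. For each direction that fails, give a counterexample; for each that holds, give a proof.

The forward direction holds; the converse fails.

(⇒) If 60 ∣ n, write n = 60q. Since 60 = 4·15, n = 15·(4q), so 15 ∣ n; and since 60 = 10·6, n = 6·(10q), so 6 ∣ n.

(⇐) This fails: take n = 30. Both 15 ∣ 30 and 6 ∣ 30, yet 30 is not a multiple of 60 (since 30 = 0·60 + 30), so 60 ∤ 30.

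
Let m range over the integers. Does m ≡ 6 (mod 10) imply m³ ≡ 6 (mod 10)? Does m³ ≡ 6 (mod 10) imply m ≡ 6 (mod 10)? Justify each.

(⇐) For the converse, argue contrapositively. If m ≢ 6 (mod 10), then m is congruent to one of 0, 1, 2, 3, 4, 5, 7, 8, 9 modulo 10, and these give m³ ≡ 0, 1, 8, 7, 4, 5, 3, 2, 9 respectively — never 6.

(⇒) Suppose m ≡ 6 (mod 10). Write m = 10j + 6. Then (10j + 6)³ = 1000j³ + 1800j² + 1080j + 216 = 10(100j³ + 180j² + 108j + 21) + 6, so m³ ≡ 6 (mod 10).

Both directions hold.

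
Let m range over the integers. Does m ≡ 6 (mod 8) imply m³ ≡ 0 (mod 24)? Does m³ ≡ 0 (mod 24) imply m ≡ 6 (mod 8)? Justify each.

Forward direction. This fails: take m = 14. Then 14 ≡ 6 (mod 8), but 14³ = 2744 ≡ 8 (mod 24), not 0.

Converse. This fails: take m = 0. Then 0³ = 0 ≡ 0 (mod 24), yet 0 ≡ 0 (mod 8), not 6.

Neither direction holds.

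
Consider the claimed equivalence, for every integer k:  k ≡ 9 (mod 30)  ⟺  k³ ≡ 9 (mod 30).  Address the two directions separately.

(⟸) Suppose k³ ≡ 9 (mod 30). The only residue r in {0, …, 29} with r³ ≡ 9 (mod 30) is r = 9, so k ≡ 9 (mod 30).

(⟹) Suppose k ≡ 9 (mod 30). Write k = 30j + 9. Then (30j + 9)³ = 27000j³ + 24300j² + 7290j + 729 = 30(900j³ + 810j² + 243j + 24) + 9, so k³ ≡ 9 (mod 30).

The biconditional holds.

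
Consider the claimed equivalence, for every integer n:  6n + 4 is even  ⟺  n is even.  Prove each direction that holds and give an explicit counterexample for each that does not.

Only the converse holds.

(←) Suppose n is even. Since 6 is even, 6n is even for every n, so 6n + 4 has the same parity as 4, which is even. Hence 6n + 4 is even.

(→) This fails: take n = 7. Then 6n + 4 = 46, which is even, yet n = 7 is odd, not even.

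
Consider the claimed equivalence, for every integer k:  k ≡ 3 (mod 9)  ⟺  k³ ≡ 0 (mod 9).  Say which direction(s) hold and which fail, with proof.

(⇒) Suppose k ≡ 3 (mod 9). Write k = 9j + 3. Then (9j + 3)³ = 729j³ + 729j² + 243j + 27 = 9(81j³ + 81j² + 27j + 3) + 0, so k³ ≡ 0 (mod 9).

(⇐) This fails: take k = 0. Then 0³ = 0 ≡ 0 (mod 9), yet 0 ≡ 0 (mod 9), not 3.

Not equivalent: only (⇒) holds.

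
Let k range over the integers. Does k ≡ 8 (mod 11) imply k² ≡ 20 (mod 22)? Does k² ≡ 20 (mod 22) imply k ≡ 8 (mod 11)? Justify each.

Neither implication holds.

Forward direction. This fails: take k = 19. Then 19 ≡ 8 (mod 11), but 19² = 361 ≡ 9 (mod 22), not 20.

Converse. This fails: take k = 14. Then 14² = 196 ≡ 20 (mod 22), yet 14 ≡ 3 (mod 11), not 8.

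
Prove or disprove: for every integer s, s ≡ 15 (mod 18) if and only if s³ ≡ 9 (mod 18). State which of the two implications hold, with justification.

(→) Suppose s ≡ 15 (mod 18). Write s = 18j + 15. Then (18j + 15)³ = 5832j³ + 14580j² + 12150j + 3375 = 18(324j³ + 810j² + 675j + 187) + 9, so s³ ≡ 9 (mod 18).

(←) This fails: take s = 3. Then 3³ = 27 ≡ 9 (mod 18), yet 3 ≡ 3 (mod 18), not 15.

(⇒) holds; (⇐) fails.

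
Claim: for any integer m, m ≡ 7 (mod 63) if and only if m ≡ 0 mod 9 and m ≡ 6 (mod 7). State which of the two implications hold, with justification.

(→) This fails: m = 7 gives 7 ≡ 7 (mod 63) but 7 ≡ 7 (mod 9), so the conjunction on the right does not hold.

(←) This fails: m = 27 satisfies both congruences on the right (27 ≡ 0 mod 9 and 27 ≡ 6 mod 7) yet 27 ≡ 27 (mod 63), not 7.

Both directions fail.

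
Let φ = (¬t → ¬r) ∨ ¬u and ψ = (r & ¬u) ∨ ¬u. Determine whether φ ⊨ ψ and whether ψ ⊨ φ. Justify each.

(⇐) Assume the antecedent. If u is true, the antecedent cannot hold. If u is false, (¬t → ¬r) ∨ ¬u reduces to true regardless of the other variables. Either way (¬t → ¬r) ∨ ¬u holds.

(⇒) This fails. Under u = T, t = F, r = F, the left side is true but the right side is false.

(⇒) fails; (⇐) holds.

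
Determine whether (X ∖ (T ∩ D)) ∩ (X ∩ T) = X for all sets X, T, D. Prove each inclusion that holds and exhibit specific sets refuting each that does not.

(⊆) holds; (⊇) fails.

(⊆) Let x ∈ (X ∖ (T ∩ D)) ∩ (X ∩ T). Then x ∈ X ∩ T and x ∉ D, from which x ∈ X.

(⊇) This inclusion fails. Take X = {1}, T = ∅, D = ∅; then 1 ∈ X but 1 ∉ (X ∖ (T ∩ D)) ∩ (X ∩ T).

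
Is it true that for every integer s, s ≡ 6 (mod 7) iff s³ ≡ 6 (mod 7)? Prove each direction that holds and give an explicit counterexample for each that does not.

Converse. This fails: take s = 3. Then 3³ = 27 ≡ 6 (mod 7), yet 3 ≡ 3 (mod 7), not 6.

Forward direction. Suppose s ≡ 6 (mod 7). Write s = 7j + 6. Then (7j + 6)³ = 343j³ + 882j² + 756j + 216 = 7(49j³ + 126j² + 108j + 30) + 6, so s³ ≡ 6 (mod 7).

Only the forward implication holds.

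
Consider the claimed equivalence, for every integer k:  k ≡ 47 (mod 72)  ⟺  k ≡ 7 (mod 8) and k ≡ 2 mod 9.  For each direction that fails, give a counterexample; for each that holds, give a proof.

Both implications hold.

(→) Suppose k ≡ 47 (mod 72); write k = 72j + 47. Since 8 ∣ 72, reducing mod 8 gives k ≡ 47 ≡ 7 (mod 8); since 9 ∣ 72, reducing mod 9 gives k ≡ 47 ≡ 2 (mod 9).

(←) Conversely, if k ≡ 7 (mod 8) and k ≡ 2 (mod 9), then by the Chinese remainder theorem k ≡ 47 (mod 72). This is exactly k ≡ 47 (mod 72).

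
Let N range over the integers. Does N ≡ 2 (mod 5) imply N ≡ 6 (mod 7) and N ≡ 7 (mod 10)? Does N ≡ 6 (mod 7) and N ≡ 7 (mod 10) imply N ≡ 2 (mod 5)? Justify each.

[⇒] This fails: N = 32 gives 32 ≡ 2 (mod 5) but 32 ≡ 4 (mod 7), so the conjunction on the right does not hold.

[⇐] Conversely, if N ≡ 6 (mod 7) and N ≡ 7 (mod 10), then by the Chinese remainder theorem N ≡ 27 (mod 70). Since 27 ≡ 2 (mod 5) and 5 ∣ 70, we get N ≡ 2 (mod 5).

The forward direction fails; the converse holds.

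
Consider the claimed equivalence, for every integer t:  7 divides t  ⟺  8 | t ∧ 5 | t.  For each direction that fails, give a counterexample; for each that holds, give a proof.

Neither implication holds.

(⇒) This fails: take t = 7. Certainly 7 ∣ 7, but 8 ∤ 7.

(⇐) This fails: take t = 40. Both 8 ∣ 40 and 5 ∣ 40, yet 40 is not a multiple of 7 (since 40 = 5·7 + 5), so 7 ∤ 40.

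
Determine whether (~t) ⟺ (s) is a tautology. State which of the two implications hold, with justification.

Forward direction. This fails. Under s = F, t = F, the left side is true but the right side is false.

Converse. This fails. Under s = T, t = T, the left side is false but the right side is true.

Both directions fail.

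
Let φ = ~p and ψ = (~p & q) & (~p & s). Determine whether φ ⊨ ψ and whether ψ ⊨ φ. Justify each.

Only the reverse direction holds.

Forward direction. This fails. Under s = F, q = F, p = F, the left side is true but the right side is false.

Converse. Assume the antecedent. If s is true, the antecedent forces (s = T, q = T, p = F), and ~p holds there. If s is false, the antecedent cannot hold. Either way ~p holds.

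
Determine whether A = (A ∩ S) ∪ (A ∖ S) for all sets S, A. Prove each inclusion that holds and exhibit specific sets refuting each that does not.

(⊆) Let x ∈ A. Then either x ∈ A and x ∉ S; or x ∈ S ∩ A. In each case x ∈ (A ∩ S) ∪ (A ∖ S), so A ⊆ (A ∩ S) ∪ (A ∖ S).

(⊇) Let x ∈ (A ∩ S) ∪ (A ∖ S). Then either x ∈ A and x ∉ S; or x ∈ S ∩ A. In each case x ∈ A, so (A ∩ S) ∪ (A ∖ S) ⊆ A.

Both inclusions hold.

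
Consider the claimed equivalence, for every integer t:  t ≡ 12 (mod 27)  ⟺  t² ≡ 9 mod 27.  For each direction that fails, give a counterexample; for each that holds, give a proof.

[⇒] Suppose t ≡ 12 (mod 27). Write t = 27j + 12. Then (27j + 12)² = 729j² + 648j + 144 = 27(27j² + 24j + 5) + 9, so t² ≡ 9 (mod 27).

[⇐] This fails: take t = 3. Then 3² = 9 ≡ 9 (mod 27), yet 3 ≡ 3 (mod 27), not 12.

Not equivalent: only (⇒) holds.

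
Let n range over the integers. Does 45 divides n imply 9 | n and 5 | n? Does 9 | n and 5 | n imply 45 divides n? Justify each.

Equivalent; both directions hold.

(⇒) If 45 ∣ n, write n = 45q. Since 45 = 5·9, n = 9·(5q), so 9 ∣ n; and since 45 = 9·5, n = 5·(9q), so 5 ∣ n.

(⇐) Suppose 9 ∣ n and 5 ∣ n. Any common multiple of 9 and 5 is a multiple of their lcm; here gcd(9, 5) = 1, so lcm(9, 5) = 9·5 = 45, so 45 ∣ n.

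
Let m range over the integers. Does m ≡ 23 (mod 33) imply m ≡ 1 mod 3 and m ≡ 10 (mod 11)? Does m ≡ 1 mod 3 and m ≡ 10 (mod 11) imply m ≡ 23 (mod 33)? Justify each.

(⇒) This fails: m = 23 gives 23 ≡ 23 (mod 33) but 23 ≡ 2 (mod 3), so the conjunction on the right does not hold.

(⇐) This fails: m = 10 satisfies both congruences on the right (10 ≡ 1 mod 3 and 10 ≡ 10 mod 11) yet 10 ≡ 10 (mod 33), not 23.

Neither implication holds.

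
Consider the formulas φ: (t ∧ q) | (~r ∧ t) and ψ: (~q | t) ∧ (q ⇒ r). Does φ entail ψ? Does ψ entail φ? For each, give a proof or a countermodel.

(⟹) This fails. Under r = F, q = T, t = T, the left side is true but the right side is false.

(⟸) This fails. Under r = F, q = F, t = F, the left side is false but the right side is true.

(⇒) fails and (⇐) fails.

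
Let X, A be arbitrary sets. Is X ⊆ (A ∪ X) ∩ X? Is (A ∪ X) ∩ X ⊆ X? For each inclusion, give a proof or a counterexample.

Both inclusions hold; the sets are equal.

Forward inclusion. Let x ∈ X. Then either x ∈ X and x ∉ A; or x ∈ X ∩ A. In each case x ∈ (A ∪ X) ∩ X, so X ⊆ (A ∪ X) ∩ X.

Reverse inclusion. Let x ∈ (A ∪ X) ∩ X. Then either x ∈ X and x ∉ A; or x ∈ X ∩ A. In each case x ∈ X, so (A ∪ X) ∩ X ⊆ X.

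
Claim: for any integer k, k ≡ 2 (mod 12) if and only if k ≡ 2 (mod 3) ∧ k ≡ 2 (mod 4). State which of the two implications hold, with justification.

Equivalent; both directions hold.

(⟹) Suppose k ≡ 2 (mod 12); write k = 12j + 2. Since 3 ∣ 12, reducing mod 3 gives k ≡ 2 (mod 3); since 4 ∣ 12, reducing mod 4 gives k ≡ 2 (mod 4).

(⟸) Conversely, if k ≡ 2 (mod 3) and k ≡ 2 (mod 4), then by the Chinese remainder theorem k ≡ 2 (mod 12). This is exactly k ≡ 2 (mod 12).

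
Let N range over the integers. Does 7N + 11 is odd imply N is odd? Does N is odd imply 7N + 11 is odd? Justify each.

Forward direction. This fails: N = 6 gives 7N + 11 = 53, which is odd, but 6 is even, not odd.

Converse. This also fails: N = 1 is odd, but 7N + 11 = 18 is even, not odd.

Neither direction holds.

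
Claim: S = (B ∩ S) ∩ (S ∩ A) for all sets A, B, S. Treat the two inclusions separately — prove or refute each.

(⟹) This inclusion fails. Take A = ∅, B = ∅, S = {1}; then 1 ∈ S but 1 ∉ (B ∩ S) ∩ (S ∩ A).

(⟸) Let x ∈ (B ∩ S) ∩ (S ∩ A). Then x ∈ A ∩ B ∩ S, from which x ∈ S.

The sets are not equal: only the reverse inclusion holds.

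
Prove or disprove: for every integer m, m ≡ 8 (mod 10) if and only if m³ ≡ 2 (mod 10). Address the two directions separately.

[⇒] Suppose m ≡ 8 (mod 10). Write m = 10j + 8. Then (10j + 8)³ = 1000j³ + 2400j² + 1920j + 512 = 10(100j³ + 240j² + 192j + 51) + 2, so m³ ≡ 2 (mod 10).

[⇐] Conversely, suppose m³ ≡ 2 (mod 10). The only residue r in {0, …, 9} with r³ ≡ 2 (mod 10) is r = 8, so m ≡ 8 (mod 10).

Both directions hold; the statement is true.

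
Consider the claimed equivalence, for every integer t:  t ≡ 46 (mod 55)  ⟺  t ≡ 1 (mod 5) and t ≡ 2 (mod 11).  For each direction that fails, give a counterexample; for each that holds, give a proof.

(⟹) Suppose t ≡ 46 (mod 55); write t = 55j + 46. Since 5 ∣ 55, reducing mod 5 gives t ≡ 46 ≡ 1 (mod 5); since 11 ∣ 55, reducing mod 11 gives t ≡ 46 ≡ 2 (mod 11).

(⟸) Conversely, if t ≡ 1 (mod 5) and t ≡ 2 (mod 11), then by the Chinese remainder theorem t ≡ 46 (mod 55). This is exactly t ≡ 46 (mod 55).

Both directions hold.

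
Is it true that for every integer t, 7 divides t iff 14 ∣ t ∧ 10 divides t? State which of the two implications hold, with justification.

[⇒] This fails: take t = 7. Certainly 7 ∣ 7, but 14 ∤ 7.

[⇐] Suppose 14 ∣ t and 10 ∣ t. Any common multiple of 14 and 10 is a multiple of their lcm; here lcm(14, 10) = 14·10/gcd(14, 10) = 140/2 = 70, so 70 ∣ t. Since 7 ∣ 70, it follows that 7 ∣ t.

Not equivalent: only (⇐) holds.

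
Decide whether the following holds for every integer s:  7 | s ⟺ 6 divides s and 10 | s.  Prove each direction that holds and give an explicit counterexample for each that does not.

Both directions fail.

Forward direction. This fails: take s = 7. Certainly 7 ∣ 7, but 6 ∤ 7.

Converse. This fails: take s = 30. Both 6 ∣ 30 and 10 ∣ 30, yet 30 is not a multiple of 7 (since 30 = 4·7 + 2), so 7 ∤ 30.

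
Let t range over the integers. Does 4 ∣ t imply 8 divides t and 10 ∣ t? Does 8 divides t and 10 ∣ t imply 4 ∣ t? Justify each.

(→) This fails: take t = 4. Certainly 4 ∣ 4, but 8 ∤ 4.

(←) Suppose 8 ∣ t and 10 ∣ t. Any common multiple of 8 and 10 is a multiple of their lcm; here lcm(8, 10) = 8·10/gcd(8, 10) = 80/2 = 40, so 40 ∣ t. Since 4 ∣ 40, it follows that 4 ∣ t.

Not equivalent: only (⇐) holds.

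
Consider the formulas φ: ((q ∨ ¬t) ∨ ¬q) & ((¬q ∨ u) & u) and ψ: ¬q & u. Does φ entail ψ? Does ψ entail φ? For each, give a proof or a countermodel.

(⇒) fails; (⇐) holds.

(⟹) This fails. Under q = T, u = T, t = F, the left side is true but the right side is false.

(⟸) Assume the antecedent. If q is true, the antecedent cannot hold. If q is false, the antecedent forces (q = F, u = T, t = F) or (q = F, u = T, t = T), and the consequent holds there. Either way the consequent holds.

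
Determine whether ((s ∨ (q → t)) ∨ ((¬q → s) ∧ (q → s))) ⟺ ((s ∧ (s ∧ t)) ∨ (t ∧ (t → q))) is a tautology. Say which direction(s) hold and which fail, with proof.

(→) This fails. Under s = F, q = F, t = F, the left side is true but the right side is false.

(←) Assume the antecedent. If s is true, the consequent reduces to true regardless of the other variables. If s is false, the antecedent forces (s = F, q = T, t = T), and the consequent holds there. Either way the consequent holds.

(⇒) fails; (⇐) holds.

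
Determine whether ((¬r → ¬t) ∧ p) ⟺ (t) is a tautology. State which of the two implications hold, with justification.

(⇒) fails and (⇐) fails.

(→) This fails. Under r = F, p = T, t = F, the left side is true but the right side is false.

(←) This fails. Under r = F, p = F, t = T, the left side is false but the right side is true.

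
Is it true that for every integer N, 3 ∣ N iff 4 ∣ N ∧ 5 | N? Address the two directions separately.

(⇒) This fails: take N = 3. Certainly 3 ∣ 3, but 4 ∤ 3.

(⇐) This fails: take N = 20. Both 4 ∣ 20 and 5 ∣ 20, yet 20 is not a multiple of 3 (since 20 = 6·3 + 2), so 3 ∤ 20.

Neither implication holds.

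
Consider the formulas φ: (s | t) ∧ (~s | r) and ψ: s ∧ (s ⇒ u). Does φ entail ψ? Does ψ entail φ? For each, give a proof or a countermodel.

Neither implication holds.

(⟹) This fails. Under t = T, u = F, r = F, s = F, the left side is true but the right side is false.

(⟸) This fails. Under t = F, u = T, r = F, s = T, the left side is false but the right side is true.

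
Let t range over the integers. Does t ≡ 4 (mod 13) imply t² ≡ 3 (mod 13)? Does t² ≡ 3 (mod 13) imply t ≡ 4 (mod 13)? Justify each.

The forward direction holds; the converse fails.

Forward direction. Suppose t ≡ 4 (mod 13). Write t = 13j + 4. Then (13j + 4)² = 169j² + 104j + 16 = 13(13j² + 8j + 1) + 3, so t² ≡ 3 (mod 13).

Converse. This fails: take t = 9. Then 9² = 81 ≡ 3 (mod 13), yet 9 ≡ 9 (mod 13), not 4.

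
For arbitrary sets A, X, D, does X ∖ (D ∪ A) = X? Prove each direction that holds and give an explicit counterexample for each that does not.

(⟹) Let x ∈ X ∖ (D ∪ A). Then x ∈ X and x ∉ A, D, from which x ∈ X.

(⟸) This inclusion fails. Take A = {1}, X = {1}, D = ∅; then 1 ∈ X but 1 ∉ X ∖ (D ∪ A).

The sets are not equal: only the forward inclusion holds.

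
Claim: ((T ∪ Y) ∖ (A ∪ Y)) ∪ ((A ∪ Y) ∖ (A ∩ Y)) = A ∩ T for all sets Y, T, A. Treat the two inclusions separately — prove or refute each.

Both inclusions fail.

Forward inclusion. This inclusion fails. Take Y = {1}, T = ∅, A = ∅; then 1 ∈ ((T ∪ Y) ∖ (A ∪ Y)) ∪ ((A ∪ Y) ∖ (A ∩ Y)) but 1 ∉ A ∩ T.

Reverse inclusion. This inclusion fails. Take Y = {1}, T = {1}, A = {1}; then 1 ∈ A ∩ T but 1 ∉ ((T ∪ Y) ∖ (A ∪ Y)) ∪ ((A ∪ Y) ∖ (A ∩ Y)).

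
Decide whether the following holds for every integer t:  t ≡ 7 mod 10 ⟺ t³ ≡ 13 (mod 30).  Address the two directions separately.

Only the reverse direction holds.

(⇒) This fails: take t = 17. Then 17 ≡ 7 (mod 10), but 17³ = 4913 ≡ 23 (mod 30), not 13.

(⇐) Conversely, the residues r modulo 30 with r³ ≡ 13 (mod 30) are exactly {7}, and each is ≡ 7 (mod 10).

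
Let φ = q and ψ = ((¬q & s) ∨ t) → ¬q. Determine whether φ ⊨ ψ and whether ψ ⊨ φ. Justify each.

Neither direction holds.

(⇒) This fails. Under q = T, s = F, t = T, the left side is true but the right side is false.

(⇐) This fails. Under q = F, s = F, t = F, the left side is false but the right side is true.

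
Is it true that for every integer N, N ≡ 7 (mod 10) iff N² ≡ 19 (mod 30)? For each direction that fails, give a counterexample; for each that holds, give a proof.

(→) This fails: take N = 27. Then 27 ≡ 7 (mod 10), but 27² = 729 ≡ 9 (mod 30), not 19.

(←) This fails: take N = 13. Then 13² = 169 ≡ 19 (mod 30), yet 13 ≡ 3 (mod 10), not 7.

Both directions fail.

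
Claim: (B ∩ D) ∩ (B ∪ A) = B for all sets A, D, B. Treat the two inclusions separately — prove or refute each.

Forward inclusion. Let x ∈ (B ∩ D) ∩ (B ∪ A). Then either x ∈ D ∩ B and x ∉ A; or x ∈ A ∩ D ∩ B. In each case x ∈ B, so (B ∩ D) ∩ (B ∪ A) ⊆ B.

Reverse inclusion. This inclusion fails. Take A = ∅, D = ∅, B = {1}; then 1 ∈ B but 1 ∉ (B ∩ D) ∩ (B ∪ A).

The sets are not equal: only the forward inclusion holds.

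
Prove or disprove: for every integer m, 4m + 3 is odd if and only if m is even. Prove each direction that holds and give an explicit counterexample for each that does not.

The forward direction fails; the converse holds.

(⇒) This fails: take m = 3. Then 4m + 3 = 15, which is odd, yet m = 3 is odd, not even.

(⇐) Suppose m is even. Since 4 is even, 4m is even for every m, so 4m + 3 has the same parity as 3, which is odd. Hence 4m + 3 is odd.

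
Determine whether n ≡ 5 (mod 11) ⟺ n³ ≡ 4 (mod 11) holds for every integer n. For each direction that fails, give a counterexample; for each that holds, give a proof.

Both implications hold.

(⇒) Suppose n ≡ 5 (mod 11). Write n = 11j + 5. Then (11j + 5)³ = 1331j³ + 1815j² + 825j + 125 = 11(121j³ + 165j² + 75j + 11) + 4, so n³ ≡ 4 (mod 11).

(⇐) Conversely, suppose n³ ≡ 4 (mod 11). The only residue r in {0, …, 10} with r³ ≡ 4 (mod 11) is r = 5, so n ≡ 5 (mod 11).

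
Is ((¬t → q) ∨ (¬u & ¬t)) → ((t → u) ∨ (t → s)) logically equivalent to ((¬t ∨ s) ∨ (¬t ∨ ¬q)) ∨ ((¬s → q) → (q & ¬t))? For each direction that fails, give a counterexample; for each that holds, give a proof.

Forward direction. This fails. Under t = T, u = T, s = F, q = T, the left side is true but the right side is false.

Converse. This fails. Under t = T, u = F, s = F, q = F, the left side is false but the right side is true.

(⇒) fails and (⇐) fails.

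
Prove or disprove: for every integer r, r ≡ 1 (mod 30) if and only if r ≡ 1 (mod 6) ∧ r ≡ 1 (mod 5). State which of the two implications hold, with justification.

Equivalent; both directions hold.

(⟹) Suppose r ≡ 1 (mod 30); write r = 30j + 1. Since 6 ∣ 30, reducing mod 6 gives r ≡ 1 (mod 6); since 5 ∣ 30, reducing mod 5 gives r ≡ 1 (mod 5).

(⟸) Conversely, if r ≡ 1 (mod 6) and r ≡ 1 (mod 5), then by the Chinese remainder theorem r ≡ 1 (mod 30). This is exactly r ≡ 1 (mod 30).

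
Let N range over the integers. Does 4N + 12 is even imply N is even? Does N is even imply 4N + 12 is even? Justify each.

[⇒] This fails: take N = 7. Then 4N + 12 = 40, which is even, yet N = 7 is odd, not even.

[⇐] Suppose N is even. Since 4 is even, 4N is even for every N, so 4N + 12 has the same parity as 12, which is even. Hence 4N + 12 is even.

(⇒) fails; (⇐) holds.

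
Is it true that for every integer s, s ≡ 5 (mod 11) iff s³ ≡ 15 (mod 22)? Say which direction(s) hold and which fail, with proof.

(⟸) The residues r modulo 22 with r³ ≡ 15 (mod 22) are exactly {5}, and each is ≡ 5 (mod 11).

(⟹) This fails: take s = 16. Then 16 ≡ 5 (mod 11), but 16³ = 4096 ≡ 4 (mod 22), not 15.

The forward direction fails; the converse holds.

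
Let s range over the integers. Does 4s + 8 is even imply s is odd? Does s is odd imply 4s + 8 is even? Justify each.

Not equivalent: only (⇐) holds.

(→) This fails: take s = 6. Then 4s + 8 = 32, which is even, yet s = 6 is even, not odd.

(←) Suppose s is odd. Since 4 is even, 4s is even for every s, so 4s + 8 has the same parity as 8, which is even. Hence 4s + 8 is even.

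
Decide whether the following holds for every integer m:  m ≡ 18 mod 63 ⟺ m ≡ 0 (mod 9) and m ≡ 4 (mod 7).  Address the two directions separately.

Both implications hold.

(→) Suppose m ≡ 18 (mod 63); write m = 63j + 18. Since 9 ∣ 63, reducing mod 9 gives m ≡ 18 ≡ 0 (mod 9); since 7 ∣ 63, reducing mod 7 gives m ≡ 18 ≡ 4 (mod 7).

(←) Conversely, if m ≡ 0 (mod 9) and m ≡ 4 (mod 7), then by the Chinese remainder theorem m ≡ 18 (mod 63). This is exactly m ≡ 18 (mod 63).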